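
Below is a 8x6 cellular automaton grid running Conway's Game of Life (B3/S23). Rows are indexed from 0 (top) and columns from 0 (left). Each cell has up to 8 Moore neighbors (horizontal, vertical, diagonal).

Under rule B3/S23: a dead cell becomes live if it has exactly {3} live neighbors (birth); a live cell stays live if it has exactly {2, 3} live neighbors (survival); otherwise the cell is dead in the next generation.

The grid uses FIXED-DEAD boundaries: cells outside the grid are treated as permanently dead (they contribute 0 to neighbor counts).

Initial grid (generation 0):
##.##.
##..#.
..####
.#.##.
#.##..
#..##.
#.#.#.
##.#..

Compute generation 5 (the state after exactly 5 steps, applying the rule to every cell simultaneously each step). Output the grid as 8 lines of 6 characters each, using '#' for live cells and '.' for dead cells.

Simulating step by step:
Generation 0 (given above): 26 live cells
Generation 1: 20 live cells
#####.
#.....
#....#
.#...#
#.....
#...#.
#.#.#.
####..
Generation 2: 22 live cells
####..
#.###.
##....
##....
##....
#..#..
#.#.#.
#.##..
Generation 3: 14 live cells
#...#.
....#.
...#..
..#...
..#...
#.##..
#.#.#.
..##..
Generation 4: 11 live cells
......
...##.
...#..
..##..
..#...
..#...
....#.
.###..
Generation 5: 10 live cells
(generation 5 grid is the final answer)

Answer: ......
...##.
......
..##..
.##...
...#..
.#....
..##..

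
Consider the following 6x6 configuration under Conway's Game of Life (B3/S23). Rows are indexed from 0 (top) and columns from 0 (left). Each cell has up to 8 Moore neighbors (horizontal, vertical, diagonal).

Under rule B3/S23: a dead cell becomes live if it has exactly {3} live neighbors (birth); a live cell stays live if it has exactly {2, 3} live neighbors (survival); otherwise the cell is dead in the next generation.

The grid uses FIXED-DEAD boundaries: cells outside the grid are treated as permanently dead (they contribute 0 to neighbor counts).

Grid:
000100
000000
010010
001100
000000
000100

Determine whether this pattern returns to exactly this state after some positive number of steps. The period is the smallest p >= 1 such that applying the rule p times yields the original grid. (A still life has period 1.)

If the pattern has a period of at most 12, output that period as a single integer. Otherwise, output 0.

Simulating and comparing each generation to the original:
Gen 0 (original, given above): 6 live cells
Gen 1: 6 live cells, differs from original
Gen 2: 6 live cells, differs from original
Gen 3: 6 live cells, differs from original
Gen 4: 6 live cells, differs from original
Gen 5: 6 live cells, differs from original
Gen 6: 6 live cells, differs from original
Gen 7: 6 live cells, differs from original
Gen 8: 6 live cells, differs from original
Gen 9: 6 live cells, differs from original
Gen 10: 6 live cells, differs from original
Gen 11: 6 live cells, differs from original
Gen 12: 6 live cells, differs from original
No period found within 12 steps.

Answer: 0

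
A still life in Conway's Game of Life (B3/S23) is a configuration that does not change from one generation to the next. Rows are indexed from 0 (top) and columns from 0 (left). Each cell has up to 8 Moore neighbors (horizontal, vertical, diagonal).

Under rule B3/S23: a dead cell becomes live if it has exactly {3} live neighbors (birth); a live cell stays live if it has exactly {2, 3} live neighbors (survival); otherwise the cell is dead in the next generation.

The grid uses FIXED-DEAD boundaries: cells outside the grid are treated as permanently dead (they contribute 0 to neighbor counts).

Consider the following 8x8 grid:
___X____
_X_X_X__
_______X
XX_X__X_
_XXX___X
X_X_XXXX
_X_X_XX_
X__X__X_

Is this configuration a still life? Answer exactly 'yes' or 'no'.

Compute generation 1 and compare to generation 0 (given above):
Generation 1:
__X_X___
__X_X___
XX__X_X_
XX_X__XX
_______X
X______X
XX_X____
__X_XXX_
Cell (0,2) differs: gen0=0 vs gen1=1 -> NOT a still life.

Answer: no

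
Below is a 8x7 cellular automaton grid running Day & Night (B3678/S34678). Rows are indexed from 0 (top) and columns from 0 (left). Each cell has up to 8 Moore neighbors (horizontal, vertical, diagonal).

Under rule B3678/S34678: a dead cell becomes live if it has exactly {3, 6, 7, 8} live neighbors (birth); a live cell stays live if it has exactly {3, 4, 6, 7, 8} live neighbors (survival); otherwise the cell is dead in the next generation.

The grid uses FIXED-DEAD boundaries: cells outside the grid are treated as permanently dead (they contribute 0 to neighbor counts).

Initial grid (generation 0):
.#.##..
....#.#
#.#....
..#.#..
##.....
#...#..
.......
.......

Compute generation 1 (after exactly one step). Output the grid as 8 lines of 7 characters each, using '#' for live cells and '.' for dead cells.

Simulating step by step:
Generation 0 (given above): 13 live cells
Generation 1: 11 live cells
(generation 1 grid is the final answer)

Answer: .....#.
.##..#.
.#...#.
#..#...
.#.#...
.#.....
.......
.......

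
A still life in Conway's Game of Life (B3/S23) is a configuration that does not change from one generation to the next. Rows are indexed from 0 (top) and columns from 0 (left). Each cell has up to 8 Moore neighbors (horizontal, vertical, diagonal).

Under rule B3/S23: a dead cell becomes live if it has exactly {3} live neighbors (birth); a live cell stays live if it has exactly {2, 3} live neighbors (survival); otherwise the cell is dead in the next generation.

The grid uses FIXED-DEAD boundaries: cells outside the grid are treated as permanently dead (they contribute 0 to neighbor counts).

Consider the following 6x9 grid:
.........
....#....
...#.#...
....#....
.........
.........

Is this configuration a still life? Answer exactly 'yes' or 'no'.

Answer: yes

Derivation:
Compute generation 1 and compare to generation 0 (given above):
Generation 1:
.........
....#....
...#.#...
....#....
.........
.........
The grids are IDENTICAL -> still life.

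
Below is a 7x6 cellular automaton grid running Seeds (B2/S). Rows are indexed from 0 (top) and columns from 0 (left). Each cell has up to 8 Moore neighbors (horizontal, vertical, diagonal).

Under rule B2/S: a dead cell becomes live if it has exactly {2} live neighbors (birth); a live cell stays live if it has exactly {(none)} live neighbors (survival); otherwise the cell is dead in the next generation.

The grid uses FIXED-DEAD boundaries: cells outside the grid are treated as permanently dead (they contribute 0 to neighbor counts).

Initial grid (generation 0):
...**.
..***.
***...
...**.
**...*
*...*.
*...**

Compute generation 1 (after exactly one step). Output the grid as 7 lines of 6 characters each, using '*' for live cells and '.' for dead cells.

Simulating step by step:
Generation 0 (given above): 18 live cells
Generation 1: 9 live cells
(generation 1 grid is the final answer)

Answer: .....*
*....*
.....*
.....*
..*...
...*..
.*.*..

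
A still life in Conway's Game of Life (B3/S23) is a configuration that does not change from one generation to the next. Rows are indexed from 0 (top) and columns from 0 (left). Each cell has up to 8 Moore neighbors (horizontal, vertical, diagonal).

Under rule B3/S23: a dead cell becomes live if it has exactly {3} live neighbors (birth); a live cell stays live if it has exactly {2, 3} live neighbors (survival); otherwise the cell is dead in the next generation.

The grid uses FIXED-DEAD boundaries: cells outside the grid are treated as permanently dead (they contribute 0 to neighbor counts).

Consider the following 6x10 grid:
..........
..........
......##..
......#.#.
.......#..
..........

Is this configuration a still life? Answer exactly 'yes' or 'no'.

Compute generation 1 and compare to generation 0 (given above):
Generation 1:
..........
..........
......##..
......#.#.
.......#..
..........
The grids are IDENTICAL -> still life.

Answer: yes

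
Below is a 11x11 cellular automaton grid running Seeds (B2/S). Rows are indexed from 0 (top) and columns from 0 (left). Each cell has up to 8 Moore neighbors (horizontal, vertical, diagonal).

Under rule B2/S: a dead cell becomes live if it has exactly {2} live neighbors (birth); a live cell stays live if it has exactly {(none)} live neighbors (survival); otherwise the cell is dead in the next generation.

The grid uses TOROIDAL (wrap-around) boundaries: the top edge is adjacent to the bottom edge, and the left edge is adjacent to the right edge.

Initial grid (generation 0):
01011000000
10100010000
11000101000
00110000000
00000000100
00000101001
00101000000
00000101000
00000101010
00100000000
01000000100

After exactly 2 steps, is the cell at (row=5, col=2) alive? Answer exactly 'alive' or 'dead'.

Answer: dead

Derivation:
Simulating step by step:
Generation 0 (given above): 26 live cells
Generation 1: 33 live cells
00000101000
00000001001
00001000001
10001011100
00111011010
00011010110
00010001100
00010000000
00001000000
01000011010
10001000000
Generation 2: 32 live cells
10001000101
10001100110
00010000000
01100000000
01000000000
00000000001
00000110000
00100001100
00110111100
10011000101
01000000001

Cell (5,2) at generation 2: 0 -> dead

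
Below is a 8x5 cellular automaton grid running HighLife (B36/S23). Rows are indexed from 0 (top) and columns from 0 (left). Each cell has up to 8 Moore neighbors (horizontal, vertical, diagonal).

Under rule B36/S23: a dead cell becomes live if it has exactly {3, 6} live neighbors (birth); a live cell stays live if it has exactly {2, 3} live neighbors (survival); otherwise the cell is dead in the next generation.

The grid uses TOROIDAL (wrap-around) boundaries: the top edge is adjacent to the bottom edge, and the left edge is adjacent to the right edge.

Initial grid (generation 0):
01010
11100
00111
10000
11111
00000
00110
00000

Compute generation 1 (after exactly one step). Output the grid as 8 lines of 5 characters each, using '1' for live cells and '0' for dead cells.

Answer: 11000
10000
00111
00011
11111
10000
00000
00010

Derivation:
Simulating step by step:
Generation 0 (given above): 16 live cells
Generation 1: 15 live cells
(generation 1 grid is the final answer)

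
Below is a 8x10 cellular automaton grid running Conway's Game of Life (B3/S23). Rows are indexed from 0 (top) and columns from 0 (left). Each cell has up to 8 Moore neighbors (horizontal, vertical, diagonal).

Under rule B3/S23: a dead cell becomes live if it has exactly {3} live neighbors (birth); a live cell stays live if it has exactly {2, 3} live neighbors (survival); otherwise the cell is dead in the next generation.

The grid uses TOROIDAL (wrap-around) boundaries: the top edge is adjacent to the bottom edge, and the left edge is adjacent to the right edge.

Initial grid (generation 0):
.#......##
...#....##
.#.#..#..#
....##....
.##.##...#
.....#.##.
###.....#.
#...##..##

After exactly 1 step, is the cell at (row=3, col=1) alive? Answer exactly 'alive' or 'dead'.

Simulating step by step:
Generation 0 (given above): 29 live cells
Generation 1: 26 live cells
....#..#..
.......#..
#.##.#..##
.#....#...
...#....#.
...######.
##..###...
..#....#..

Cell (3,1) at generation 1: 1 -> alive

Answer: alive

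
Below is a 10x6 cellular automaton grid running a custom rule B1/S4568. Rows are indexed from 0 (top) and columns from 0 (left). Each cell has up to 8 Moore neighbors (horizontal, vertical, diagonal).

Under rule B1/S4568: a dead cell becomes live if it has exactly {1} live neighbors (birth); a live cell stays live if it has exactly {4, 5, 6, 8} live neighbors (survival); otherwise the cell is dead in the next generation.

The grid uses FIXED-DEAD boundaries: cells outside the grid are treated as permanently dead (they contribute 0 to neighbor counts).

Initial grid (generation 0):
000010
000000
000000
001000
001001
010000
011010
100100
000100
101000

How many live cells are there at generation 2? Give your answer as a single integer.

Simulating step by step:
Generation 0 (given above): 13 live cells
Generation 1: 15 live cells
000101
000111
011100
000011
100010
000000
000001
000001
000000
000010
Generation 2: 12 live cells
000000
100110
100100
000000
010000
110100
000000
000000
000100
000101
Population at generation 2: 12

Answer: 12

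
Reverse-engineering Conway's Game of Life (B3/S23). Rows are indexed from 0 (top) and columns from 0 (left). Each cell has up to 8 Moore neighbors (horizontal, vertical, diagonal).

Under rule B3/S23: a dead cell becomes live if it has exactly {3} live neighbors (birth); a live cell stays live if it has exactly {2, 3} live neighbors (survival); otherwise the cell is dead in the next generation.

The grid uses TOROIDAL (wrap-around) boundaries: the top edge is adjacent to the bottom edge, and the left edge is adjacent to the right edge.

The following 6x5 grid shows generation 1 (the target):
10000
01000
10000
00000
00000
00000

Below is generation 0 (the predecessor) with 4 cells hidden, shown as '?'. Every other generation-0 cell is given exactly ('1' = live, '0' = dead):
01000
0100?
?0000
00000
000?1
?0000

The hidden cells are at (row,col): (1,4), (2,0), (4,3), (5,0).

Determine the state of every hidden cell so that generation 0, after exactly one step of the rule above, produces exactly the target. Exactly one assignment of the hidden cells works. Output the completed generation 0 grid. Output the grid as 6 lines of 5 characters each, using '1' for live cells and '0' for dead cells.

Hidden generation-0 cells (in order): (1,4), (2,0), (4,3), (5,0).
A hidden cell only influences target cells in its own 3x3 neighborhood. Try each of the 2^4 = 16 assignments, step the completed generation 0 forward once under B3/S23, and compare with the target:
  (1,4)=0 (2,0)=0 (4,3)=0 (5,0)=0 -> step gives (0,0)='0' but target has '1' -> reject
  (1,4)=0 (2,0)=0 (4,3)=0 (5,0)=1 -> step gives (0,1)='1' but target has '0' -> reject
  (1,4)=0 (2,0)=0 (4,3)=1 (5,0)=0 -> step gives (0,0)='0' but target has '1' -> reject
  (1,4)=0 (2,0)=0 (4,3)=1 (5,0)=1 -> step gives (0,1)='1' but target has '0' -> reject
  (1,4)=0 (2,0)=1 (4,3)=0 (5,0)=0 -> step gives (0,0)='0' but target has '1' -> reject
  (1,4)=0 (2,0)=1 (4,3)=0 (5,0)=1 -> step gives (0,1)='1' but target has '0' -> reject
  (1,4)=0 (2,0)=1 (4,3)=1 (5,0)=0 -> step gives (0,0)='0' but target has '1' -> reject
  (1,4)=0 (2,0)=1 (4,3)=1 (5,0)=1 -> step gives (0,1)='1' but target has '0' -> reject
  (1,4)=1 (2,0)=0 (4,3)=0 (5,0)=0 -> step gives (1,0)='1' but target has '0' -> reject
  (1,4)=1 (2,0)=0 (4,3)=0 (5,0)=1 -> step gives (0,0)='0' but target has '1' -> reject
  (1,4)=1 (2,0)=0 (4,3)=1 (5,0)=0 -> step gives (1,0)='1' but target has '0' -> reject
  (1,4)=1 (2,0)=0 (4,3)=1 (5,0)=1 -> step gives (0,0)='0' but target has '1' -> reject
  (1,4)=1 (2,0)=1 (4,3)=0 (5,0)=0 -> step reproduces the target at every cell -> ACCEPT
  (1,4)=1 (2,0)=1 (4,3)=0 (5,0)=1 -> step gives (0,0)='0' but target has '1' -> reject
  (1,4)=1 (2,0)=1 (4,3)=1 (5,0)=0 -> step gives (3,4)='1' but target has '0' -> reject
  (1,4)=1 (2,0)=1 (4,3)=1 (5,0)=1 -> step gives (0,0)='0' but target has '1' -> reject
Unique solution: (1,4)=live, (2,0)=live, (4,3)=dead, (5,0)=dead.
Check: live-neighbor counts of every cell in the completed generation 0:
31211
42211
22112
21012
10010
21111
Applying B3/S23 to generation 0 with these counts gives:
10000
01000
10000
00000
00000
00000
which matches the target exactly.

Answer: 01000
01001
10000
00000
00001
00000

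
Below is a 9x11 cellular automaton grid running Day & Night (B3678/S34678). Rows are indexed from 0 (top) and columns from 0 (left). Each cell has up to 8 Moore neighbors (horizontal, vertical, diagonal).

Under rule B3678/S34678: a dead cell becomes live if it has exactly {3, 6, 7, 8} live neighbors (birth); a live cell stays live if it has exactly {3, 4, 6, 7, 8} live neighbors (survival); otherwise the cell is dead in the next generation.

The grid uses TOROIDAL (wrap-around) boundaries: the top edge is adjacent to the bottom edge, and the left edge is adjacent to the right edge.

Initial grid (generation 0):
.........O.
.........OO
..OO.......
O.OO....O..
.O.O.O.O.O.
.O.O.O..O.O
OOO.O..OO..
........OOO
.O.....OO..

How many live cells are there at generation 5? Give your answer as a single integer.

Answer: 23

Derivation:
Simulating step by step:
Generation 0 (given above): 31 live cells
Generation 1: 29 live cells
.........OO
...........
.OOO.....OO
...O.......
.OOO..O..OO
.OOO....O..
OOOO...OOO.
..O......O.
........O.O
Generation 2: 27 live cells
.........O.
O.O........
..O........
..OOO......
OOOOO......
.OO.O...O..
..OO....OOO
O.OO...O.O.
..........O
Generation 3: 26 live cells
..........O
.O.........
..O........
...OO......
..OOOO.....
..OOO.....O
O...O..OOOO
.OOO.....O.
........OOO
Generation 4: 28 live cells
O..........
...........
...O.......
....OO.....
..OOOO.....
OOOO....O.O
O..OO...OOO
.......OOOO
O.O......OO
Generation 5: 23 live cells
.O.........
...........
....O......
..O..O.....
O.O..O.....
OO.OOO....O
...O.....OO
.O.O.....OO
OO.......O.
Population at generation 5: 23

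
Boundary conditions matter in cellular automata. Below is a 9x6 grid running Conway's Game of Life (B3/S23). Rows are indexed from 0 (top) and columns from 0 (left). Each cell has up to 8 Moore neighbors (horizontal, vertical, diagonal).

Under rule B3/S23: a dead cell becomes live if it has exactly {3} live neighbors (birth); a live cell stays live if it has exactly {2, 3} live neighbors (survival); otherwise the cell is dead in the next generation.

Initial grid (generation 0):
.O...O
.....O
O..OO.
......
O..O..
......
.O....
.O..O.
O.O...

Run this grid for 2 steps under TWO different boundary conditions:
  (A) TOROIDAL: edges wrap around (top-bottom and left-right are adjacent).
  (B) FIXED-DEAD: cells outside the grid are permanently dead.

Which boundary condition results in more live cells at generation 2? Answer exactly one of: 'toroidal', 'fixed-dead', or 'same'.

Under TOROIDAL boundary, generation 2:
.O..OO
.....O
O..O..
...O.O
....O.
......
.O....
O.O..O
..O..O
Population = 15

Under FIXED-DEAD boundary, generation 2:
......
......
...OOO
...OO.
......
......
.O....
OOO...
OOO...
Population = 12

Comparison: toroidal=15, fixed-dead=12 -> toroidal

Answer: toroidal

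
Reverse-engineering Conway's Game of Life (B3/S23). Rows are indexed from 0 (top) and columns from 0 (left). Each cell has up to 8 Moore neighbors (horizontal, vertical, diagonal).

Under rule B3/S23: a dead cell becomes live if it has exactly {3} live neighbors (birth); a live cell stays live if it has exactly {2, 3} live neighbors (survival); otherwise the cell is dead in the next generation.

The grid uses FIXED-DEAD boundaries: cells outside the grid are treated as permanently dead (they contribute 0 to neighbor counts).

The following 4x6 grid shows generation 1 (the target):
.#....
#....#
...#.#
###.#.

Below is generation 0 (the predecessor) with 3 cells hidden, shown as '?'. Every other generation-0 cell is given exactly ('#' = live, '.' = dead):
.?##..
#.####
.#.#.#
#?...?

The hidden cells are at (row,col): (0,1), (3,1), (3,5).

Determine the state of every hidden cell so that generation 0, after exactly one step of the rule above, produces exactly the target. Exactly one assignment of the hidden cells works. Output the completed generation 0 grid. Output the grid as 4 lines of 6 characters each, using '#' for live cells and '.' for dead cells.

Hidden generation-0 cells (in order): (0,1), (3,1), (3,5).
A hidden cell only influences target cells in its own 3x3 neighborhood. Try each of the 2^3 = 8 assignments, step the completed generation 0 forward once under B3/S23, and compare with the target:
  (0,1)=. (3,1)=. (3,5)=. -> step gives (0,2)='#' but target has '.' -> reject
  (0,1)=. (3,1)=. (3,5)=# -> step gives (0,2)='#' but target has '.' -> reject
  (0,1)=. (3,1)=# (3,5)=. -> step gives (0,2)='#' but target has '.' -> reject
  (0,1)=. (3,1)=# (3,5)=# -> step gives (0,2)='#' but target has '.' -> reject
  (0,1)=# (3,1)=. (3,5)=. -> step gives (2,0)='#' but target has '.' -> reject
  (0,1)=# (3,1)=. (3,5)=# -> step gives (2,0)='#' but target has '.' -> reject
  (0,1)=# (3,1)=# (3,5)=. -> step gives (3,4)='.' but target has '#' -> reject
  (0,1)=# (3,1)=# (3,5)=# -> step reproduces the target at every cell -> ACCEPT
Unique solution: (0,1)=live, (3,1)=live, (3,5)=live.
Check: live-neighbor counts of every cell in the completed generation 0:
234442
256552
445363
223131
Applying B3/S23 to generation 0 with these counts gives:
.#....
#....#
...#.#
###.#.
which matches the target exactly.

Answer: .###..
#.####
.#.#.#
##...#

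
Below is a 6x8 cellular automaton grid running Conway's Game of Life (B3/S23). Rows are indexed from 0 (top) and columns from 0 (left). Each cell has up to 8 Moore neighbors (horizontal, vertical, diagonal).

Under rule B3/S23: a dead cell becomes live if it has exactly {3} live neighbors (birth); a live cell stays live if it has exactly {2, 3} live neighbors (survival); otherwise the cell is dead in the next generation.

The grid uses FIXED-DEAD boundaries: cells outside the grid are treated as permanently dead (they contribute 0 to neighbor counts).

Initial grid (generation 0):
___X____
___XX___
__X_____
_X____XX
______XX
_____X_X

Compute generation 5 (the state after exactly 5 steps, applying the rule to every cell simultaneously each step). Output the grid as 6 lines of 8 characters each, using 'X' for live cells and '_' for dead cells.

Answer: ________
________
________
________
________
________

Derivation:
Simulating step by step:
Generation 0 (given above): 11 live cells
Generation 1: 11 live cells
___XX___
__XXX___
__XX____
______XX
_____X__
_______X
Generation 2: 6 live cells
__X_X___
________
__X_X___
______X_
_______X
________
Generation 3: 0 live cells
________
________
________
________
________
________
Generation 4: 0 live cells
________
________
________
________
________
________
Generation 5: 0 live cells
(generation 5 grid is the final answer)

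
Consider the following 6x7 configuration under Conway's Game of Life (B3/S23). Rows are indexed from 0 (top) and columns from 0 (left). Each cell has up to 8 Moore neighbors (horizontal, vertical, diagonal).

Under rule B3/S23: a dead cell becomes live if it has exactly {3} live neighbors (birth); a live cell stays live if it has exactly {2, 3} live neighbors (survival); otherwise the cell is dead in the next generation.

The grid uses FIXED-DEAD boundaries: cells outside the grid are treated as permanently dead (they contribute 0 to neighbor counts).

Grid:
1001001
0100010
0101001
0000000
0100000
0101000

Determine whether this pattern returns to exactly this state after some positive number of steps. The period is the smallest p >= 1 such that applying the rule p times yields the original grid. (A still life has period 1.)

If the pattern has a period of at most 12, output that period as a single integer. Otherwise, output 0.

Simulating and comparing each generation to the original:
Gen 0 (original, given above): 11 live cells
Gen 1: 9 live cells, differs from original
Gen 2: 12 live cells, differs from original
Gen 3: 7 live cells, differs from original
Gen 4: 3 live cells, differs from original
Gen 5: 3 live cells, differs from original
Gen 6: 3 live cells, differs from original
Gen 7: 3 live cells, differs from original
Gen 8: 3 live cells, differs from original
Gen 9: 3 live cells, differs from original
Gen 10: 3 live cells, differs from original
Gen 11: 3 live cells, differs from original
Gen 12: 3 live cells, differs from original
No period found within 12 steps.

Answer: 0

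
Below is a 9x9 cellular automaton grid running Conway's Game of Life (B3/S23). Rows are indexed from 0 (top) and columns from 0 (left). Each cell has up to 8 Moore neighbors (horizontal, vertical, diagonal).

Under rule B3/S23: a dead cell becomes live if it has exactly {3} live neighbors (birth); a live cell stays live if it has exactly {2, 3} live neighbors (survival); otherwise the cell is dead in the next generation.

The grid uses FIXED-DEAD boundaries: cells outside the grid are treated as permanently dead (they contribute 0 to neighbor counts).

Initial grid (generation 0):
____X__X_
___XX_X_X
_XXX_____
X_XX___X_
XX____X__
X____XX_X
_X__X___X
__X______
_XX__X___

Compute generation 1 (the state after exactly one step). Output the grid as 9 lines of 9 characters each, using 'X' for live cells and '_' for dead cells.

Answer: ___XXX_X_
____XX_X_
_X_____X_
X__X_____
X_X__XX__
X____XX__
_X___X_X_
__XX_____
_XX______

Derivation:
Simulating step by step:
Generation 0 (given above): 27 live cells
Generation 1: 25 live cells
(generation 1 grid is the final answer)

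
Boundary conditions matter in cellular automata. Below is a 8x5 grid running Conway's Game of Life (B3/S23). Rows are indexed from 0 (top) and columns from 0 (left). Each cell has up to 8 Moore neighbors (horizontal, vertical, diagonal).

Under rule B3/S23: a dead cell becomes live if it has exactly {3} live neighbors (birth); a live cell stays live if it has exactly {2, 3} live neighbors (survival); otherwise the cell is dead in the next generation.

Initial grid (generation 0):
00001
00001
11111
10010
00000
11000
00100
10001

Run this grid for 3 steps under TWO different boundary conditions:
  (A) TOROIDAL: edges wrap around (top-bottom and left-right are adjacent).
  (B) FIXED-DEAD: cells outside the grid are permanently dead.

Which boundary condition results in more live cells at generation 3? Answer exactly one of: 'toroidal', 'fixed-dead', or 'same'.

Answer: toroidal

Derivation:
Under TOROIDAL boundary, generation 3:
01000
11101
11100
11010
01101
01001
00011
10001
Population = 20

Under FIXED-DEAD boundary, generation 3:
00000
01000
01001
10111
11110
11100
00000
00000
Population = 14

Comparison: toroidal=20, fixed-dead=14 -> toroidal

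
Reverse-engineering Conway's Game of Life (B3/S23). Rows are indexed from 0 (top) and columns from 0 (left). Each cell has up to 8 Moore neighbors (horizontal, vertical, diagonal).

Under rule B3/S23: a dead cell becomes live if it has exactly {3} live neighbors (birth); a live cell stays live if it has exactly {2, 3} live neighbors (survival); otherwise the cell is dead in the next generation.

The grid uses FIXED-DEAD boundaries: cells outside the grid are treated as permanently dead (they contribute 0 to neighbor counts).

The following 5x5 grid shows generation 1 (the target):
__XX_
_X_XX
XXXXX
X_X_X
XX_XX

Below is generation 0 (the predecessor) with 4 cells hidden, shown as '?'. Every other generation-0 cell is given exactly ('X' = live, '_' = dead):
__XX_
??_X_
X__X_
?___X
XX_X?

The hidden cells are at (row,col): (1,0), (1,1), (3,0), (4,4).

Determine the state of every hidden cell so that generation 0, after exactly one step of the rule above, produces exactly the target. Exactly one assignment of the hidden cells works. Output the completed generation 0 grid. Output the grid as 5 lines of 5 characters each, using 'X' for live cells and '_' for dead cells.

Hidden generation-0 cells (in order): (1,0), (1,1), (3,0), (4,4).
A hidden cell only influences target cells in its own 3x3 neighborhood. Try each of the 2^4 = 16 assignments, step the completed generation 0 forward once under B3/S23, and compare with the target:
  (1,0)=_ (1,1)=_ (3,0)=_ (4,4)=_ -> step gives (1,1)='_' but target has 'X' -> reject
  (1,0)=_ (1,1)=_ (3,0)=_ (4,4)=X -> step gives (1,1)='_' but target has 'X' -> reject
  (1,0)=_ (1,1)=_ (3,0)=X (4,4)=_ -> step gives (1,1)='_' but target has 'X' -> reject
  (1,0)=_ (1,1)=_ (3,0)=X (4,4)=X -> step gives (1,1)='_' but target has 'X' -> reject
  (1,0)=_ (1,1)=X (3,0)=_ (4,4)=_ -> step gives (2,0)='_' but target has 'X' -> reject
  (1,0)=_ (1,1)=X (3,0)=_ (4,4)=X -> step gives (2,0)='_' but target has 'X' -> reject
  (1,0)=_ (1,1)=X (3,0)=X (4,4)=_ -> step gives (3,3)='X' but target has '_' -> reject
  (1,0)=_ (1,1)=X (3,0)=X (4,4)=X -> step reproduces the target at every cell -> ACCEPT
  (1,0)=X (1,1)=_ (3,0)=_ (4,4)=_ -> step gives (2,0)='_' but target has 'X' -> reject
  (1,0)=X (1,1)=_ (3,0)=_ (4,4)=X -> step gives (2,0)='_' but target has 'X' -> reject
  (1,0)=X (1,1)=_ (3,0)=X (4,4)=_ -> step gives (2,2)='_' but target has 'X' -> reject
  (1,0)=X (1,1)=_ (3,0)=X (4,4)=X -> step gives (2,2)='_' but target has 'X' -> reject
  (1,0)=X (1,1)=X (3,0)=_ (4,4)=_ -> step gives (0,1)='X' but target has '_' -> reject
  (1,0)=X (1,1)=X (3,0)=_ (4,4)=X -> step gives (0,1)='X' but target has '_' -> reject
  (1,0)=X (1,1)=X (3,0)=X (4,4)=_ -> step gives (0,1)='X' but target has '_' -> reject
  (1,0)=X (1,1)=X (3,0)=X (4,4)=X -> step gives (0,1)='X' but target has '_' -> reject
Unique solution: (1,0)=dead, (1,1)=live, (3,0)=live, (4,4)=live.
Check: live-neighbor counts of every cell in the completed generation 0:
12322
22533
23323
34343
22222
Applying B3/S23 to generation 0 with these counts gives:
__XX_
_X_XX
XXXXX
X_X_X
XX_XX
which matches the target exactly.

Answer: __XX_
_X_X_
X__X_
X___X
XX_XX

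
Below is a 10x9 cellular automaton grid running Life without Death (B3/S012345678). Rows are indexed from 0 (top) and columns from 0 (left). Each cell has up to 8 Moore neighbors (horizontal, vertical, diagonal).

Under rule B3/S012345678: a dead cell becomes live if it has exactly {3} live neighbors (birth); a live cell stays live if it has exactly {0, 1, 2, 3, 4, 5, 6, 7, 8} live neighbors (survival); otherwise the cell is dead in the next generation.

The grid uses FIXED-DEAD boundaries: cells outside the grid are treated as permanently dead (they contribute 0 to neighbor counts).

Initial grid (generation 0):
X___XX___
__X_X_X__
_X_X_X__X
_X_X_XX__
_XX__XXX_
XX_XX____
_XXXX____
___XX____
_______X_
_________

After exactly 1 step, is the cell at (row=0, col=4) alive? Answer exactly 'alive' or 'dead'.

Simulating step by step:
Generation 0 (given above): 30 live cells
Generation 1: 37 live cells
X__XXX___
_XX_X_X__
_X_X_X_XX
XX_X_XX__
_XX__XXX_
XX_XX_X__
XXXXXX___
___XX____
_______X_
_________

Cell (0,4) at generation 1: 1 -> alive

Answer: alive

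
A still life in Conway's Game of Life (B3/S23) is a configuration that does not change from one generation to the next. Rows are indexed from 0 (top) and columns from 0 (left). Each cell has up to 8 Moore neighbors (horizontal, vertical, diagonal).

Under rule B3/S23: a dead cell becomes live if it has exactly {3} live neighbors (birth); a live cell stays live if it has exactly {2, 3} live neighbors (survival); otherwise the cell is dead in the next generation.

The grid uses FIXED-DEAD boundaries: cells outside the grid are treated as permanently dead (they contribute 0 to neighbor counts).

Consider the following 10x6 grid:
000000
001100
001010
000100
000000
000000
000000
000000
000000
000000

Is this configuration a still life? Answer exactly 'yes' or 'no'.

Answer: yes

Derivation:
Compute generation 1 and compare to generation 0 (given above):
Generation 1:
000000
001100
001010
000100
000000
000000
000000
000000
000000
000000
The grids are IDENTICAL -> still life.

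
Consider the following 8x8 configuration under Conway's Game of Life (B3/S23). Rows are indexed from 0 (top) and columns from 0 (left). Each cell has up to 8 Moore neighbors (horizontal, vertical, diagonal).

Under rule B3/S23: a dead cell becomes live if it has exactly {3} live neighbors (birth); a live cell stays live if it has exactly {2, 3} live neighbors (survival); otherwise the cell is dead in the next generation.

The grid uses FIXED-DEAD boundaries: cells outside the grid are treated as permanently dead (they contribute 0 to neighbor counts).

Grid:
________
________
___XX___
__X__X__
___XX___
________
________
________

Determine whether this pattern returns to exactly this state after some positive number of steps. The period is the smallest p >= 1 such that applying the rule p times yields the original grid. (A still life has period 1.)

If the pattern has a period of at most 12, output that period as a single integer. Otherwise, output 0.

Answer: 1

Derivation:
Simulating and comparing each generation to the original:
Gen 0 (original, given above): 6 live cells
Gen 1: 6 live cells, MATCHES original -> period = 1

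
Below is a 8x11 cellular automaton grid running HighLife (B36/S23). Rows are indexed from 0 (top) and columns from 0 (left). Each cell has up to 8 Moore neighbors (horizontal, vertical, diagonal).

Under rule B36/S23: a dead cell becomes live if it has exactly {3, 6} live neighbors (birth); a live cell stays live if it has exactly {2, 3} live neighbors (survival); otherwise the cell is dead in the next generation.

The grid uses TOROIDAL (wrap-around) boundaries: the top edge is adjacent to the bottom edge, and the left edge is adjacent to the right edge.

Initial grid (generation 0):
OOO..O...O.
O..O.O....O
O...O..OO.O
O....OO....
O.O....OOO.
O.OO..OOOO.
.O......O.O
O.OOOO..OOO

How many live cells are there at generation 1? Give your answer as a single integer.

Answer: 32

Derivation:
Simulating step by step:
Generation 0 (given above): 40 live cells
Generation 1: 32 live cells
....OOO.O..
..OO.OO.O..
.O..O..O.O.
O....OO....
O.OO.O...O.
O.OO..O....
.....OO....
.O.OOO..O..
Population at generation 1: 32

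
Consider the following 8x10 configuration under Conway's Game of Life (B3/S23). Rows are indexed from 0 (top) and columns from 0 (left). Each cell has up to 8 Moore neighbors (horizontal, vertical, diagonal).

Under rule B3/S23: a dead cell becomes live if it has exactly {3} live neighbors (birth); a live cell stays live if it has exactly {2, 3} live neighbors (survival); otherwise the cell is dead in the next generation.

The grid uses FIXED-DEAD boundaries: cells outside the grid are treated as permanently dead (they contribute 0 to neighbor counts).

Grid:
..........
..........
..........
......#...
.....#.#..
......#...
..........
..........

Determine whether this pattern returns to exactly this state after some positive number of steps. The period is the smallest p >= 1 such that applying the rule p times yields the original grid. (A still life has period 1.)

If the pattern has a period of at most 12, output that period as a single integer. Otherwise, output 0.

Simulating and comparing each generation to the original:
Gen 0 (original, given above): 4 live cells
Gen 1: 4 live cells, MATCHES original -> period = 1

Answer: 1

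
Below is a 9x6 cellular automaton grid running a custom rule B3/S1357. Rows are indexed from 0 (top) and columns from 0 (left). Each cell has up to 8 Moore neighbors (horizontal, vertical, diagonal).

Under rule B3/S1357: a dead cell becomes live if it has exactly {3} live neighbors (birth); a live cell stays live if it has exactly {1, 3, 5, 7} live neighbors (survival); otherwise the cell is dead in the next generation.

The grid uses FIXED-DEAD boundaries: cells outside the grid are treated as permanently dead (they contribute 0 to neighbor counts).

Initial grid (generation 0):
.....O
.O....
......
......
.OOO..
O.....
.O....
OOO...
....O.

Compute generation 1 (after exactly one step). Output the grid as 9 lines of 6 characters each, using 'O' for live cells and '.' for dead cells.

Answer: ......
......
......
..O...
...O..
......
..O...
.O....
.O....

Derivation:
Simulating step by step:
Generation 0 (given above): 11 live cells
Generation 1: 5 live cells
(generation 1 grid is the final answer)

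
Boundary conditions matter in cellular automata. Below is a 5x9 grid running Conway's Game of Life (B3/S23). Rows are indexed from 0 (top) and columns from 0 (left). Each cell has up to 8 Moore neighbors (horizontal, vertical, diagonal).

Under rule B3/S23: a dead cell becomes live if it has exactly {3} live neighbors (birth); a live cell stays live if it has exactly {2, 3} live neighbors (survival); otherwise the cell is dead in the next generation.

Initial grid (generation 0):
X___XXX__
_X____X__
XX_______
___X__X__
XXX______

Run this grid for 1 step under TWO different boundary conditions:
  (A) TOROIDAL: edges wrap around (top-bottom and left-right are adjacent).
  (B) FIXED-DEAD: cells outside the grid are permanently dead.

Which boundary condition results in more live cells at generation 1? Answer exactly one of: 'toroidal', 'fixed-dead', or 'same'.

Under TOROIDAL boundary, generation 1:
X_X__XX__
_X____X__
XXX______
_________
XXXXX_X__
Population = 15

Under FIXED-DEAD boundary, generation 1:
_____XX__
_X____X__
XXX______
_________
_XX______
Population = 9

Comparison: toroidal=15, fixed-dead=9 -> toroidal

Answer: toroidal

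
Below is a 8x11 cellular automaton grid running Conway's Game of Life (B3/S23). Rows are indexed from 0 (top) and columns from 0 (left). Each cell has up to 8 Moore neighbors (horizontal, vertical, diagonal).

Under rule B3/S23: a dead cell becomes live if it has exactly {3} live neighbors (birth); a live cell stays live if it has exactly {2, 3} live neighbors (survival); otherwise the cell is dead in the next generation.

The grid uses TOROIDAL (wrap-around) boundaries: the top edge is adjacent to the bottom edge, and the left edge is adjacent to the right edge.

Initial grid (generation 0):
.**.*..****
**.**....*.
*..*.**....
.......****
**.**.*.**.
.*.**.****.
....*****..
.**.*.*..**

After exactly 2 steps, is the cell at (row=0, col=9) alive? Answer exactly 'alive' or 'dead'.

Simulating step by step:
Generation 0 (given above): 45 live cells
Generation 1: 30 live cells
....*..*...
......**.*.
****.***...
.***.......
**.**.*....
**........*
**........*
.**.*.....*
Generation 2: 24 live cells
...*.****..
.****......
*..***.**..
.......*...
...**.....*
...........
.........*.
.***......*

Cell (0,9) at generation 2: 0 -> dead

Answer: dead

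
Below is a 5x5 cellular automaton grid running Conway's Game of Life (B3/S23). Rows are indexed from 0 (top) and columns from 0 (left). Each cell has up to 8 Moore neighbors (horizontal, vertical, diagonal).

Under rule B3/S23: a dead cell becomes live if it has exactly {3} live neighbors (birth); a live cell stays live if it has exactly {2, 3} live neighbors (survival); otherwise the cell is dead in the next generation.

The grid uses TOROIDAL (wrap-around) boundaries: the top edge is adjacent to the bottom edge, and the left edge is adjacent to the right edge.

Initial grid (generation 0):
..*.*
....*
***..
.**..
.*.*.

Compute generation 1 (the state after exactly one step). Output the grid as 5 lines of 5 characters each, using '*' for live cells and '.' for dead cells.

Answer: *.*.*
..*.*
*.**.
...*.
**.*.

Derivation:
Simulating step by step:
Generation 0 (given above): 10 live cells
Generation 1: 12 live cells
(generation 1 grid is the final answer)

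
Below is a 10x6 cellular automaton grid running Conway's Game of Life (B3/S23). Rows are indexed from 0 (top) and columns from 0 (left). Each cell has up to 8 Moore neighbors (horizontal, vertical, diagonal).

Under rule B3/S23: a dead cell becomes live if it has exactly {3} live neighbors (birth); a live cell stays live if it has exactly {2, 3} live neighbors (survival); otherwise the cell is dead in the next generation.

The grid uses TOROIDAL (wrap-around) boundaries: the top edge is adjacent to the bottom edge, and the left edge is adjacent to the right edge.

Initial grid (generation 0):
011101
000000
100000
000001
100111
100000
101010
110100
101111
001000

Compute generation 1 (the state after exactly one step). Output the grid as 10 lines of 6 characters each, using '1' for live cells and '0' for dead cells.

Answer: 011100
111000
000000
000000
100010
100000
101100
000000
100011
000000

Derivation:
Simulating step by step:
Generation 0 (given above): 23 live cells
Generation 1: 15 live cells
(generation 1 grid is the final answer)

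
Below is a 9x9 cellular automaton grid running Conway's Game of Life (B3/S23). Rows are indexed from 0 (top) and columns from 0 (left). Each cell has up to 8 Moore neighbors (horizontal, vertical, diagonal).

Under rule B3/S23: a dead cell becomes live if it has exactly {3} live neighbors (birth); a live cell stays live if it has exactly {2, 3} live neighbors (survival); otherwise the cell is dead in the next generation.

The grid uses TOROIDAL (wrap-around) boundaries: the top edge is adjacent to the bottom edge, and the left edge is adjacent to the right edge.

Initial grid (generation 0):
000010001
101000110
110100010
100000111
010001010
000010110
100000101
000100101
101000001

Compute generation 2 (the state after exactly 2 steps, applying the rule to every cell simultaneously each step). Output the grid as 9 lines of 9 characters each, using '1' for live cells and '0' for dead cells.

Answer: 110110010
011100000
001000000
010000000
010000000
110000000
110000001
010000010
101000000

Derivation:
Simulating step by step:
Generation 0 (given above): 29 live cells
Generation 1: 18 live cells
000100000
101100110
001000000
001000000
100001000
100000000
100000101
010000000
100100001
Generation 2: 20 live cells
(generation 2 grid is the final answer)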